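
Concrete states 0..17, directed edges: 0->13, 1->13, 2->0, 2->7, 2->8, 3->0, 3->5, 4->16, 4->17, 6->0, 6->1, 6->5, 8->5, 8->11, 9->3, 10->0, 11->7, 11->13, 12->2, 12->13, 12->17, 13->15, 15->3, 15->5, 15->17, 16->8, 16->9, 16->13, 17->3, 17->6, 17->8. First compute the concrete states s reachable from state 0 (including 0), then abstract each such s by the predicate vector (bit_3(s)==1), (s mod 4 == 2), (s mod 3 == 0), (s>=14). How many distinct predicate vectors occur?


BFS from 0:
Concrete reachable: {0, 1, 3, 5, 6, 7, 8, 11, 13, 15, 17}
Abstract via predicates (bit_3(s)==1), (s mod 4 == 2), (s mod 3 == 0), (s>=14):
  (0,0,0,0) <- {1, 5, 7}
  (0,0,0,1) <- {17}
  (0,0,1,0) <- {0, 3}
  (0,1,1,0) <- {6}
  (1,0,0,0) <- {8, 11, 13}
  (1,0,1,1) <- {15}
Distinct abstract states = 6

6


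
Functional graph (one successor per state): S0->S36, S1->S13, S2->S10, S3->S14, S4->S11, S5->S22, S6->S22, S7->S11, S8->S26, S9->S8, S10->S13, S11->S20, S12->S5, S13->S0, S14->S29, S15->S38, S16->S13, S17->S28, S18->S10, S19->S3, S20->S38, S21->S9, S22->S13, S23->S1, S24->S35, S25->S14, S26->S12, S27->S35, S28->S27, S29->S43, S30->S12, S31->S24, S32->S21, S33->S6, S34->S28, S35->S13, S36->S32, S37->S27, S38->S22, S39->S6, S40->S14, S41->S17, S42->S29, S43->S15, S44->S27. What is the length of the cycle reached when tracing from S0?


Trace from S0 until a state repeats:
  S0 -> S36 -> S32 -> S21 -> S9 -> S8 -> S26 -> S12 -> S5 -> S22 -> S13 -> S0
S0 first seen at step 0, revisited at step 11.
Cycle length = 11 - 0 = 11

11


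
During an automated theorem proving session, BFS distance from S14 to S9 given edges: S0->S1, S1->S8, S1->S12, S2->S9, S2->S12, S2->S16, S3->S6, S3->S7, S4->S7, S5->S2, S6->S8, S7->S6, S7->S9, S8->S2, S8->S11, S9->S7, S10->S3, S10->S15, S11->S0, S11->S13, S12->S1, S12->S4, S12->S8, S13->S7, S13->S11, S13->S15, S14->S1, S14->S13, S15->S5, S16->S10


BFS layer-by-layer from S14:
  dist 0: {S14}
  dist 1: {S1, S13}
  dist 2: {S7, S8, S11, S12, S15}
  dist 3: {S0, S2, S4, S5, S6, S9}
  -> S9 reached at distance 3
Shortest path length = 3

3


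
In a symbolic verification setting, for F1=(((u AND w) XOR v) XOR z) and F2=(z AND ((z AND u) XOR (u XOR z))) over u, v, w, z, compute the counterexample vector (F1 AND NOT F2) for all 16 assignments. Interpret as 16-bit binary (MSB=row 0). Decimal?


F1 = (((u AND w) XOR v) XOR z)
F2 = (z AND ((z AND u) XOR (u XOR z)))
Counterexample to F1=>F2 is where F1=1 and F2=0.
Evaluate each row (bits = u,v,w,z, MSB first):
  row 0 [0000]: F1=0 F2=0 -> F1&~F2 -> 0
  row 1 [0001]: F1=1 F2=1 -> F1&~F2 -> 0
  row 2 [0010]: F1=0 F2=0 -> F1&~F2 -> 0
  row 3 [0011]: F1=1 F2=1 -> F1&~F2 -> 0
  row 4 [0100]: F1=1 F2=0 -> F1&~F2 -> 1
  row 5 [0101]: F1=0 F2=1 -> F1&~F2 -> 0
  row 6 [0110]: F1=1 F2=0 -> F1&~F2 -> 1
  row 7 [0111]: F1=0 F2=1 -> F1&~F2 -> 0
  row 8 [1000]: F1=0 F2=0 -> F1&~F2 -> 0
  row 9 [1001]: F1=1 F2=1 -> F1&~F2 -> 0
  row 10 [1010]: F1=1 F2=0 -> F1&~F2 -> 1
  row 11 [1011]: F1=0 F2=1 -> F1&~F2 -> 0
  row 12 [1100]: F1=1 F2=0 -> F1&~F2 -> 1
  row 13 [1101]: F1=0 F2=1 -> F1&~F2 -> 0
  row 14 [1110]: F1=0 F2=0 -> F1&~F2 -> 0
  row 15 [1111]: F1=1 F2=1 -> F1&~F2 -> 0
Full result column, 4 rows per line (u,v fixed per line; w,z runs 00..11 left to right):
  rows 0-3 [u,v=00]: 0000  = hex 0
  rows 4-7 [u,v=01]: 1010  = hex A
  rows 8-11 [u,v=10]: 0010  = hex 2
  rows 12-15 [u,v=11]: 1000  = hex 8
Counterexample vector (row 0 .. row 15) = 0000101000101000
Output column grouped in 4s = 0000 1010 0010 1000 = 0x0A28
Convert to decimal digit by digit (value = value*16 + digit):
  0 -> 0
  0*16 + 10 (A) = 10
  10*16 + 2 = 162
  162*16 + 8 = 2600
Decimal = 2600

2600


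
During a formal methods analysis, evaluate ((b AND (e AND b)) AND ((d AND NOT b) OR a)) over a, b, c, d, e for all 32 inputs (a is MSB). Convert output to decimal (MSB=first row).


Formula: ((b AND (e AND b)) AND ((d AND NOT b) OR a)) over a, b, c, d, e (32 rows)
Evaluate each row (bits = a,b,c,d,e, MSB first):
  row 0 [00000]: ((0 AND (0 AND 0)) AND ((0 AND NOT 0) OR 0)) -> 0
  row 1 [00001]: ((0 AND (1 AND 0)) AND ((0 AND NOT 0) OR 0)) -> 0
  row 2 [00010]: ((0 AND (0 AND 0)) AND ((1 AND NOT 0) OR 0)) -> 0
  row 3 [00011]: ((0 AND (1 AND 0)) AND ((1 AND NOT 0) OR 0)) -> 0
  row 4 [00100]: ((0 AND (0 AND 0)) AND ((0 AND NOT 0) OR 0)) -> 0
  row 5 [00101]: ((0 AND (1 AND 0)) AND ((0 AND NOT 0) OR 0)) -> 0
  row 6 [00110]: ((0 AND (0 AND 0)) AND ((1 AND NOT 0) OR 0)) -> 0
  row 7 [00111]: ((0 AND (1 AND 0)) AND ((1 AND NOT 0) OR 0)) -> 0
  row 8 [01000]: ((1 AND (0 AND 1)) AND ((0 AND NOT 1) OR 0)) -> 0
  row 9 [01001]: ((1 AND (1 AND 1)) AND ((0 AND NOT 1) OR 0)) -> 0
  row 10 [01010]: ((1 AND (0 AND 1)) AND ((1 AND NOT 1) OR 0)) -> 0
  row 11 [01011]: ((1 AND (1 AND 1)) AND ((1 AND NOT 1) OR 0)) -> 0
  row 12 [01100]: ((1 AND (0 AND 1)) AND ((0 AND NOT 1) OR 0)) -> 0
  row 13 [01101]: ((1 AND (1 AND 1)) AND ((0 AND NOT 1) OR 0)) -> 0
  row 14 [01110]: ((1 AND (0 AND 1)) AND ((1 AND NOT 1) OR 0)) -> 0
  row 15 [01111]: ((1 AND (1 AND 1)) AND ((1 AND NOT 1) OR 0)) -> 0
  row 16 [10000]: ((0 AND (0 AND 0)) AND ((0 AND NOT 0) OR 1)) -> 0
  row 17 [10001]: ((0 AND (1 AND 0)) AND ((0 AND NOT 0) OR 1)) -> 0
  row 18 [10010]: ((0 AND (0 AND 0)) AND ((1 AND NOT 0) OR 1)) -> 0
  row 19 [10011]: ((0 AND (1 AND 0)) AND ((1 AND NOT 0) OR 1)) -> 0
  row 20 [10100]: ((0 AND (0 AND 0)) AND ((0 AND NOT 0) OR 1)) -> 0
  row 21 [10101]: ((0 AND (1 AND 0)) AND ((0 AND NOT 0) OR 1)) -> 0
  row 22 [10110]: ((0 AND (0 AND 0)) AND ((1 AND NOT 0) OR 1)) -> 0
  row 23 [10111]: ((0 AND (1 AND 0)) AND ((1 AND NOT 0) OR 1)) -> 0
  row 24 [11000]: ((1 AND (0 AND 1)) AND ((0 AND NOT 1) OR 1)) -> 0
  row 25 [11001]: ((1 AND (1 AND 1)) AND ((0 AND NOT 1) OR 1)) -> 1
  row 26 [11010]: ((1 AND (0 AND 1)) AND ((1 AND NOT 1) OR 1)) -> 0
  row 27 [11011]: ((1 AND (1 AND 1)) AND ((1 AND NOT 1) OR 1)) -> 1
  row 28 [11100]: ((1 AND (0 AND 1)) AND ((0 AND NOT 1) OR 1)) -> 0
  row 29 [11101]: ((1 AND (1 AND 1)) AND ((0 AND NOT 1) OR 1)) -> 1
  row 30 [11110]: ((1 AND (0 AND 1)) AND ((1 AND NOT 1) OR 1)) -> 0
  row 31 [11111]: ((1 AND (1 AND 1)) AND ((1 AND NOT 1) OR 1)) -> 1
Full result column, 4 rows per line (a,b,c fixed per line; d,e runs 00..11 left to right):
  rows 0-3 [a,b,c=000]: 0000  = hex 0
  rows 4-7 [a,b,c=001]: 0000  = hex 0
  rows 8-11 [a,b,c=010]: 0000  = hex 0
  rows 12-15 [a,b,c=011]: 0000  = hex 0
  rows 16-19 [a,b,c=100]: 0000  = hex 0
  rows 20-23 [a,b,c=101]: 0000  = hex 0
  rows 24-27 [a,b,c=110]: 0101  = hex 5
  rows 28-31 [a,b,c=111]: 0101  = hex 5
Output column (row 0 .. row 31) = 00000000000000000000000001010101
Output column grouped in 4s = 0000 0000 0000 0000 0000 0000 0101 0101 = 0x00000055
Convert to decimal digit by digit (value = value*16 + digit):
  0 -> 0
  0*16 + 0 = 0
  0*16 + 0 = 0
  0*16 + 0 = 0
  0*16 + 0 = 0
  0*16 + 0 = 0
  0*16 + 5 = 5
  5*16 + 5 = 85
Decimal = 85

85


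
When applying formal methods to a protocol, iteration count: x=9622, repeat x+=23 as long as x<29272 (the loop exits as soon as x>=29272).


Step 1: x goes from 9622 toward 29272 by 23; the body runs while x<29272, so iterations = ceil((bound-start)/step)
Step 2: Distance=19650
Step 3: ceil(19650/23)=855

855


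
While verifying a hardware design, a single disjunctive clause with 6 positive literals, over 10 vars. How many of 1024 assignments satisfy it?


Step 1: Total=2^10=1024
Step 2: Unsat when all 6 false: 2^4=16
Step 3: Sat=1024-16=1008

1008


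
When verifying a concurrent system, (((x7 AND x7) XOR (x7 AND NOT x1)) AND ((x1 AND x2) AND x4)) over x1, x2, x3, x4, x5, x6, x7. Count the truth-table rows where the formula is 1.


Formula: (((x7 AND x7) XOR (x7 AND NOT x1)) AND ((x1 AND x2) AND x4)) over 7 vars (128 rows)
Evaluate each row (x1, x2, x3, x4, x5, x6, x7 as bits, MSB first):
  row 0 [0000000]: (((0 AND 0) XOR (0 AND NOT 0)) AND ((0 AND 0) AND 0)) -> 0
  row 1 [0000001]: (((1 AND 1) XOR (1 AND NOT 0)) AND ((0 AND 0) AND 0)) -> 0
  row 2 [0000010]: (((0 AND 0) XOR (0 AND NOT 0)) AND ((0 AND 0) AND 0)) -> 0
  row 3 [0000011]: (((1 AND 1) XOR (1 AND NOT 0)) AND ((0 AND 0) AND 0)) -> 0
  row 4 [0000100]: (((0 AND 0) XOR (0 AND NOT 0)) AND ((0 AND 0) AND 0)) -> 0
  (every remaining row is evaluated the same way; all 128 results are listed next)
Full result column, 8 rows per line (x1,x2,x3,x4 fixed per line; x5,x6,x7 runs 000..111 left to right):
  rows 0-7 [x1,x2,x3,x4=0000]: 00000000  (ones: 0)
  rows 8-15 [x1,x2,x3,x4=0001]: 00000000  (ones: 0)
  rows 16-23 [x1,x2,x3,x4=0010]: 00000000  (ones: 0)
  rows 24-31 [x1,x2,x3,x4=0011]: 00000000  (ones: 0)
  rows 32-39 [x1,x2,x3,x4=0100]: 00000000  (ones: 0)
  rows 40-47 [x1,x2,x3,x4=0101]: 00000000  (ones: 0)
  rows 48-55 [x1,x2,x3,x4=0110]: 00000000  (ones: 0)
  rows 56-63 [x1,x2,x3,x4=0111]: 00000000  (ones: 0)
  rows 64-71 [x1,x2,x3,x4=1000]: 00000000  (ones: 0)
  rows 72-79 [x1,x2,x3,x4=1001]: 00000000  (ones: 0)
  rows 80-87 [x1,x2,x3,x4=1010]: 00000000  (ones: 0)
  rows 88-95 [x1,x2,x3,x4=1011]: 00000000  (ones: 0)
  rows 96-103 [x1,x2,x3,x4=1100]: 00000000  (ones: 0)
  rows 104-111 [x1,x2,x3,x4=1101]: 01010101  (ones: 4)
  rows 112-119 [x1,x2,x3,x4=1110]: 00000000  (ones: 0)
  rows 120-127 [x1,x2,x3,x4=1111]: 01010101  (ones: 4)
Count of 1-rows = 0+0+0+0+0+0+0+0+0+0+0+0+0+4+0+4 = 8

8


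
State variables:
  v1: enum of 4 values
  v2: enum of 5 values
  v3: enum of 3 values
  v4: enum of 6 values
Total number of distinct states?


State space = product of domain sizes of all variables.
Domain sizes:
  v1 (enum of 4 values): 4
  v2 (enum of 5 values): 5
  v3 (enum of 3 values): 3
  v4 (enum of 6 values): 6
Product = 4 * 5 * 3 * 6 = 360

360


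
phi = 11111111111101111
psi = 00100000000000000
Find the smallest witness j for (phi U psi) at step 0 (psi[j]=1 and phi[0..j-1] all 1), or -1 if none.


(phi U psi) at 0: need smallest j with psi[j]=1 and phi[i]=1 for all i in [0,j).
Scan from step 0:
  step 0: phi=1, psi=0 -> continue
  step 1: phi=1, psi=0 -> continue
  step 2: psi=1 and phi held for [0,2) -> witness found
Witness step = 2

2


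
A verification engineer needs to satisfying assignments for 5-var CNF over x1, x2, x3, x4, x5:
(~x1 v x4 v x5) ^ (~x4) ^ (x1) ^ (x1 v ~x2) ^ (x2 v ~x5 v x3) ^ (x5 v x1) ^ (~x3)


CNF with 7 clauses over 5 vars (32 assignments).
An assignment satisfies CNF iff every clause has >=1 true literal.
Check each row (bits = x1,x2,x3,x4,x5; clause T/F shown):
  row 0 [00000]: clauses=TTFTTFT -> 0
  row 1 [00001]: clauses=TTFTFTT -> 0
  row 2 [00010]: clauses=TFFTTFT -> 0
  row 3 [00011]: clauses=TFFTFTT -> 0
  row 4 [00100]: clauses=TTFTTFF -> 0
  row 5 [00101]: clauses=TTFTTTF -> 0
  row 6 [00110]: clauses=TFFTTFF -> 0
  row 7 [00111]: clauses=TFFTTTF -> 0
  row 8 [01000]: clauses=TTFFTFT -> 0
  row 9 [01001]: clauses=TTFFTTT -> 0
  row 10 [01010]: clauses=TFFFTFT -> 0
  row 11 [01011]: clauses=TFFFTTT -> 0
  row 12 [01100]: clauses=TTFFTFF -> 0
  row 13 [01101]: clauses=TTFFTTF -> 0
  row 14 [01110]: clauses=TFFFTFF -> 0
  row 15 [01111]: clauses=TFFFTTF -> 0
  row 16 [10000]: clauses=FTTTTTT -> 0
  row 17 [10001]: clauses=TTTTFTT -> 0
  row 18 [10010]: clauses=TFTTTTT -> 0
  row 19 [10011]: clauses=TFTTFTT -> 0
  row 20 [10100]: clauses=FTTTTTF -> 0
  row 21 [10101]: clauses=TTTTTTF -> 0
  row 22 [10110]: clauses=TFTTTTF -> 0
  row 23 [10111]: clauses=TFTTTTF -> 0
  row 24 [11000]: clauses=FTTTTTT -> 0
  row 25 [11001]: clauses=TTTTTTT -> 1
  row 26 [11010]: clauses=TFTTTTT -> 0
  row 27 [11011]: clauses=TFTTTTT -> 0
  row 28 [11100]: clauses=FTTTTTF -> 0
  row 29 [11101]: clauses=TTTTTTF -> 0
  row 30 [11110]: clauses=TFTTTTF -> 0
  row 31 [11111]: clauses=TFTTTTF -> 0
Full result column, 8 rows per line (x1,x2 fixed per line; x3,x4,x5 runs 000..111 left to right):
  rows 0-7 [x1,x2=00]: 00000000  (ones: 0)
  rows 8-15 [x1,x2=01]: 00000000  (ones: 0)
  rows 16-23 [x1,x2=10]: 00000000  (ones: 0)
  rows 24-31 [x1,x2=11]: 01000000  (ones: 1)
Satisfying assignments = 0+0+0+1 = 1

1


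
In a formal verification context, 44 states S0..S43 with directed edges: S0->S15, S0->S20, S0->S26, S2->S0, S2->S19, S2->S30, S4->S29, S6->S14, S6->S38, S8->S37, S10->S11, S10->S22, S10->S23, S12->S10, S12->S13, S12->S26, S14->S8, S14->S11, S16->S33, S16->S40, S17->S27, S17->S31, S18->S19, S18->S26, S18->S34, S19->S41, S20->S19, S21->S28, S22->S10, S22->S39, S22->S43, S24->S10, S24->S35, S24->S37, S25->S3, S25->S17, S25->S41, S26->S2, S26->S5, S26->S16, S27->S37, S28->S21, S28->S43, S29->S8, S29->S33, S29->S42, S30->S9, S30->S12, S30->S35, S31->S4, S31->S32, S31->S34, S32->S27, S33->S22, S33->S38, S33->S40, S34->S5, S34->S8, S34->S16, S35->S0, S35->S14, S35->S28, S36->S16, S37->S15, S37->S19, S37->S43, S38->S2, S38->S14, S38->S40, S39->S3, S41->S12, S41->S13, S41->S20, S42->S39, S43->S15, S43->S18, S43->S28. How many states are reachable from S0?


BFS from S0:
  layer 0: {S0}
  layer 1: {S15, S20, S26}
  layer 2: {S2, S5, S16, S19}
  layer 3: {S30, S33, S40, S41}
  layer 4: {S9, S12, S13, S22, S35, S38}
  layer 5: {S10, S14, S28, S39, S43}
  layer 6: {S3, S8, S11, S18, S21, S23}
  layer 7: {S34, S37}
Reachable set: {S0, S2, S3, S5, S8, S9, S10, S11, S12, S13, S14, S15, S16, S18, S19, S20, S21, S22, S23, S26, S28, S30, S33, S34, S35, S37, S38, S39, S40, S41, S43}
Count = 31

31


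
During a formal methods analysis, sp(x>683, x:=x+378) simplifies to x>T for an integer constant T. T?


Formula: sp(P, x:=E) = exists old_x. (x = E[old_x/x]) AND P[old_x/x] (old_x is the value of x before the assignment; eliminate old_x by solving x = E[old_x/x] for old_x)
Step 1: Precondition P: x>683, i.e. old_x > 683
Step 2: Assignment gives x = old_x + 378, so old_x = x - 378
Step 3: Substitute into P: x - 378 > 683
Step 4: Simplify: x > 683+378 = 1061

1061


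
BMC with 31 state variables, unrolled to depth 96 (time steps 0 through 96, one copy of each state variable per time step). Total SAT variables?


BMC unrolls to depth k, creating one copy of each state var for steps 0..k.
Step count = 96 + 1 = 97 (steps 0 through 96)
Vars per step = 31
Total = 31 * 97 = 3007

3007


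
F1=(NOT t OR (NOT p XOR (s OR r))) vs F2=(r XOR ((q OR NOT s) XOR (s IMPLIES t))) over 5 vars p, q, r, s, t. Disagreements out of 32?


F1 = (NOT t OR (NOT p XOR (s OR r)))
F2 = (r XOR ((q OR NOT s) XOR (s IMPLIES t)))
Evaluate both on each of 32 rows (bits = p,q,r,s,t):
  row 0 [00000]: F1=1 F2=0 (differ) -> 1
  row 1 [00001]: F1=1 F2=0 (differ) -> 1
  row 2 [00010]: F1=1 F2=0 (differ) -> 1
  row 3 [00011]: F1=0 F2=1 (differ) -> 1
  row 4 [00100]: F1=1 F2=1 -> 0
  row 5 [00101]: F1=0 F2=1 (differ) -> 1
  row 6 [00110]: F1=1 F2=1 -> 0
  row 7 [00111]: F1=0 F2=0 -> 0
  row 8 [01000]: F1=1 F2=0 (differ) -> 1
  row 9 [01001]: F1=1 F2=0 (differ) -> 1
  row 10 [01010]: F1=1 F2=1 -> 0
  row 11 [01011]: F1=0 F2=0 -> 0
  row 12 [01100]: F1=1 F2=1 -> 0
  row 13 [01101]: F1=0 F2=1 (differ) -> 1
  row 14 [01110]: F1=1 F2=0 (differ) -> 1
  row 15 [01111]: F1=0 F2=1 (differ) -> 1
  row 16 [10000]: F1=1 F2=0 (differ) -> 1
  row 17 [10001]: F1=0 F2=0 -> 0
  row 18 [10010]: F1=1 F2=0 (differ) -> 1
  row 19 [10011]: F1=1 F2=1 -> 0
  row 20 [10100]: F1=1 F2=1 -> 0
  row 21 [10101]: F1=1 F2=1 -> 0
  row 22 [10110]: F1=1 F2=1 -> 0
  row 23 [10111]: F1=1 F2=0 (differ) -> 1
  row 24 [11000]: F1=1 F2=0 (differ) -> 1
  row 25 [11001]: F1=0 F2=0 -> 0
  row 26 [11010]: F1=1 F2=1 -> 0
  row 27 [11011]: F1=1 F2=0 (differ) -> 1
  row 28 [11100]: F1=1 F2=1 -> 0
  row 29 [11101]: F1=1 F2=1 -> 0
  row 30 [11110]: F1=1 F2=0 (differ) -> 1
  row 31 [11111]: F1=1 F2=1 -> 0
Full result column, 8 rows per line (p,q fixed per line; r,s,t runs 000..111 left to right):
  rows 0-7 [p,q=00]: 11110100  (ones: 5)
  rows 8-15 [p,q=01]: 11000111  (ones: 5)
  rows 16-23 [p,q=10]: 10100001  (ones: 3)
  rows 24-31 [p,q=11]: 10010010  (ones: 3)
Disagreements = 5+5+3+3 = 16

16


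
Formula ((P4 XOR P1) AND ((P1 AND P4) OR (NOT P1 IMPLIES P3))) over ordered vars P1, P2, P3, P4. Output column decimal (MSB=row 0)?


Formula: ((P4 XOR P1) AND ((P1 AND P4) OR (NOT P1 IMPLIES P3))) over P1, P2, P3, P4 (16 rows)
Evaluate each row (bits = P1,P2,P3,P4, MSB first):
  row 0 [0000]: ((0 XOR 0) AND ((0 AND 0) OR (NOT 0 IMPLIES 0))) -> 0
  row 1 [0001]: ((1 XOR 0) AND ((0 AND 1) OR (NOT 0 IMPLIES 0))) -> 0
  row 2 [0010]: ((0 XOR 0) AND ((0 AND 0) OR (NOT 0 IMPLIES 1))) -> 0
  row 3 [0011]: ((1 XOR 0) AND ((0 AND 1) OR (NOT 0 IMPLIES 1))) -> 1
  row 4 [0100]: ((0 XOR 0) AND ((0 AND 0) OR (NOT 0 IMPLIES 0))) -> 0
  row 5 [0101]: ((1 XOR 0) AND ((0 AND 1) OR (NOT 0 IMPLIES 0))) -> 0
  row 6 [0110]: ((0 XOR 0) AND ((0 AND 0) OR (NOT 0 IMPLIES 1))) -> 0
  row 7 [0111]: ((1 XOR 0) AND ((0 AND 1) OR (NOT 0 IMPLIES 1))) -> 1
  row 8 [1000]: ((0 XOR 1) AND ((1 AND 0) OR (NOT 1 IMPLIES 0))) -> 1
  row 9 [1001]: ((1 XOR 1) AND ((1 AND 1) OR (NOT 1 IMPLIES 0))) -> 0
  row 10 [1010]: ((0 XOR 1) AND ((1 AND 0) OR (NOT 1 IMPLIES 1))) -> 1
  row 11 [1011]: ((1 XOR 1) AND ((1 AND 1) OR (NOT 1 IMPLIES 1))) -> 0
  row 12 [1100]: ((0 XOR 1) AND ((1 AND 0) OR (NOT 1 IMPLIES 0))) -> 1
  row 13 [1101]: ((1 XOR 1) AND ((1 AND 1) OR (NOT 1 IMPLIES 0))) -> 0
  row 14 [1110]: ((0 XOR 1) AND ((1 AND 0) OR (NOT 1 IMPLIES 1))) -> 1
  row 15 [1111]: ((1 XOR 1) AND ((1 AND 1) OR (NOT 1 IMPLIES 1))) -> 0
Full result column, 4 rows per line (P1,P2 fixed per line; P3,P4 runs 00..11 left to right):
  rows 0-3 [P1,P2=00]: 0001  = hex 1
  rows 4-7 [P1,P2=01]: 0001  = hex 1
  rows 8-11 [P1,P2=10]: 1010  = hex A
  rows 12-15 [P1,P2=11]: 1010  = hex A
Output column (row 0 .. row 15) = 0001000110101010
Output column grouped in 4s = 0001 0001 1010 1010 = 0x11AA
Convert to decimal digit by digit (value = value*16 + digit):
  1 -> 1
  1*16 + 1 = 17
  17*16 + 10 (A) = 282
  282*16 + 10 (A) = 4522
Decimal = 4522

4522


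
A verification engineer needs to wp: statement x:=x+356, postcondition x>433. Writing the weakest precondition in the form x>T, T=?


Formula: wp(x:=E, P) = P[E/x] (substitute E for x in postcondition)
Step 1: Postcondition: x>433
Step 2: Substitute x+356 for x: x+356>433
Step 3: Solve for x: x > 433-356 = 77

77


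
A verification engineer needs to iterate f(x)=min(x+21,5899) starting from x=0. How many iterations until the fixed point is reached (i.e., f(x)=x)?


Step 1: x=0, cap=5899, increment=21
Step 2: x grows by 21 each step until capped at 5899; fixed point is x=5899
Step 3: iterations = ceil(5899/21) = 281

281


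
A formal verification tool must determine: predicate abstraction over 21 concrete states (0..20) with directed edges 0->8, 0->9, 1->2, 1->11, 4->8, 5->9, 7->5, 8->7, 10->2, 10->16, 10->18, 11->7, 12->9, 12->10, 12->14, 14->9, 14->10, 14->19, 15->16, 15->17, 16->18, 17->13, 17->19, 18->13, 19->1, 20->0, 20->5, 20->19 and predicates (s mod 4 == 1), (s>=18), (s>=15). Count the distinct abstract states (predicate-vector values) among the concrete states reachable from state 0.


BFS from 0:
Concrete reachable: {0, 5, 7, 8, 9}
Abstract via predicates (s mod 4 == 1), (s>=18), (s>=15):
  (0,0,0) <- {0, 7, 8}
  (1,0,0) <- {5, 9}
Distinct abstract states = 2

2


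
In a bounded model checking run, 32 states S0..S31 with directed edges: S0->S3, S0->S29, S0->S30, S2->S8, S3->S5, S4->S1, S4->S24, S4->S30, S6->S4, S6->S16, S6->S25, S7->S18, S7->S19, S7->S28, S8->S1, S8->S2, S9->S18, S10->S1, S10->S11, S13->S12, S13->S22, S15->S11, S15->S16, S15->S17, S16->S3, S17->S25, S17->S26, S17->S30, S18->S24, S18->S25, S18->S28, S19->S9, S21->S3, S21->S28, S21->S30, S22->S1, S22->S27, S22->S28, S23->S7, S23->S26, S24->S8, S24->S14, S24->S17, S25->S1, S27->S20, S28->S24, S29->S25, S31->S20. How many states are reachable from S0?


BFS from S0:
  layer 0: {S0}
  layer 1: {S3, S29, S30}
  layer 2: {S5, S25}
  layer 3: {S1}
Reachable set: {S0, S1, S3, S5, S25, S29, S30}
Count = 7

7


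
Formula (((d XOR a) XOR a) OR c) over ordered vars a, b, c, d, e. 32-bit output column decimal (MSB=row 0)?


Formula: (((d XOR a) XOR a) OR c) over a, b, c, d, e (32 rows)
Evaluate each row (bits = a,b,c,d,e, MSB first):
  row 0 [00000]: (((0 XOR 0) XOR 0) OR 0) -> 0
  row 1 [00001]: (((0 XOR 0) XOR 0) OR 0) -> 0
  row 2 [00010]: (((1 XOR 0) XOR 0) OR 0) -> 1
  row 3 [00011]: (((1 XOR 0) XOR 0) OR 0) -> 1
  row 4 [00100]: (((0 XOR 0) XOR 0) OR 1) -> 1
  row 5 [00101]: (((0 XOR 0) XOR 0) OR 1) -> 1
  row 6 [00110]: (((1 XOR 0) XOR 0) OR 1) -> 1
  row 7 [00111]: (((1 XOR 0) XOR 0) OR 1) -> 1
  row 8 [01000]: (((0 XOR 0) XOR 0) OR 0) -> 0
  row 9 [01001]: (((0 XOR 0) XOR 0) OR 0) -> 0
  row 10 [01010]: (((1 XOR 0) XOR 0) OR 0) -> 1
  row 11 [01011]: (((1 XOR 0) XOR 0) OR 0) -> 1
  row 12 [01100]: (((0 XOR 0) XOR 0) OR 1) -> 1
  row 13 [01101]: (((0 XOR 0) XOR 0) OR 1) -> 1
  row 14 [01110]: (((1 XOR 0) XOR 0) OR 1) -> 1
  row 15 [01111]: (((1 XOR 0) XOR 0) OR 1) -> 1
  row 16 [10000]: (((0 XOR 1) XOR 1) OR 0) -> 0
  row 17 [10001]: (((0 XOR 1) XOR 1) OR 0) -> 0
  row 18 [10010]: (((1 XOR 1) XOR 1) OR 0) -> 1
  row 19 [10011]: (((1 XOR 1) XOR 1) OR 0) -> 1
  row 20 [10100]: (((0 XOR 1) XOR 1) OR 1) -> 1
  row 21 [10101]: (((0 XOR 1) XOR 1) OR 1) -> 1
  row 22 [10110]: (((1 XOR 1) XOR 1) OR 1) -> 1
  row 23 [10111]: (((1 XOR 1) XOR 1) OR 1) -> 1
  row 24 [11000]: (((0 XOR 1) XOR 1) OR 0) -> 0
  row 25 [11001]: (((0 XOR 1) XOR 1) OR 0) -> 0
  row 26 [11010]: (((1 XOR 1) XOR 1) OR 0) -> 1
  row 27 [11011]: (((1 XOR 1) XOR 1) OR 0) -> 1
  row 28 [11100]: (((0 XOR 1) XOR 1) OR 1) -> 1
  row 29 [11101]: (((0 XOR 1) XOR 1) OR 1) -> 1
  row 30 [11110]: (((1 XOR 1) XOR 1) OR 1) -> 1
  row 31 [11111]: (((1 XOR 1) XOR 1) OR 1) -> 1
Full result column, 4 rows per line (a,b,c fixed per line; d,e runs 00..11 left to right):
  rows 0-3 [a,b,c=000]: 0011  = hex 3
  rows 4-7 [a,b,c=001]: 1111  = hex F
  rows 8-11 [a,b,c=010]: 0011  = hex 3
  rows 12-15 [a,b,c=011]: 1111  = hex F
  rows 16-19 [a,b,c=100]: 0011  = hex 3
  rows 20-23 [a,b,c=101]: 1111  = hex F
  rows 24-27 [a,b,c=110]: 0011  = hex 3
  rows 28-31 [a,b,c=111]: 1111  = hex F
Output column (row 0 .. row 31) = 00111111001111110011111100111111
Output column grouped in 4s = 0011 1111 0011 1111 0011 1111 0011 1111 = 0x3F3F3F3F
Convert to decimal digit by digit (value = value*16 + digit):
  3 -> 3
  3*16 + 15 (F) = 63
  63*16 + 3 = 1011
  1011*16 + 15 (F) = 16191
  16191*16 + 3 = 259059
  259059*16 + 15 (F) = 4144959
  4144959*16 + 3 = 66319347
  66319347*16 + 15 (F) = 1061109567
Decimal = 1061109567

1061109567


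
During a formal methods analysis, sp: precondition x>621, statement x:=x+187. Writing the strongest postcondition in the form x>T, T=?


Formula: sp(P, x:=E) = exists old_x. (x = E[old_x/x]) AND P[old_x/x] (old_x is the value of x before the assignment; eliminate old_x by solving x = E[old_x/x] for old_x)
Step 1: Precondition P: x>621, i.e. old_x > 621
Step 2: Assignment gives x = old_x + 187, so old_x = x - 187
Step 3: Substitute into P: x - 187 > 621
Step 4: Simplify: x > 621+187 = 808

808


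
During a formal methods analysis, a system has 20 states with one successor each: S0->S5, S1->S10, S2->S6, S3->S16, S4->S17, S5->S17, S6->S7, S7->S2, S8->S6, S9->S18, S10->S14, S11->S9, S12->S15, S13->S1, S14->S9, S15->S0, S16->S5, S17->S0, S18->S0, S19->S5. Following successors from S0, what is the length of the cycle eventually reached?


Trace from S0 until a state repeats:
  S0 -> S5 -> S17 -> S0
S0 first seen at step 0, revisited at step 3.
Cycle length = 3 - 0 = 3

3


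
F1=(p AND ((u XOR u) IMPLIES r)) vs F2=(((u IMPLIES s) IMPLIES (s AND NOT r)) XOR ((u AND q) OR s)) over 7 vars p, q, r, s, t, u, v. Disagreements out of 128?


F1 = (p AND ((u XOR u) IMPLIES r))
F2 = (((u IMPLIES s) IMPLIES (s AND NOT r)) XOR ((u AND q) OR s))
Evaluate both on each of 128 rows (bits = p,q,r,s,t,u,v):
  row 0 [0000000]: F1=0 F2=0 -> 0
  row 1 [0000001]: F1=0 F2=0 -> 0
  row 2 [0000010]: F1=0 F2=1 (differ) -> 1
  row 3 [0000011]: F1=0 F2=1 (differ) -> 1
  row 4 [0000100]: F1=0 F2=0 -> 0
  (every remaining row is evaluated the same way; all 128 results are listed next)
Full result column, 8 rows per line (p,q,r,s fixed per line; t,u,v runs 000..111 left to right):
  rows 0-7 [p,q,r,s=0000]: 00110011  (ones: 4)
  rows 8-15 [p,q,r,s=0001]: 00000000  (ones: 0)
  rows 16-23 [p,q,r,s=0010]: 00110011  (ones: 4)
  rows 24-31 [p,q,r,s=0011]: 11111111  (ones: 8)
  rows 32-39 [p,q,r,s=0100]: 00000000  (ones: 0)
  rows 40-47 [p,q,r,s=0101]: 00000000  (ones: 0)
  rows 48-55 [p,q,r,s=0110]: 00000000  (ones: 0)
  rows 56-63 [p,q,r,s=0111]: 11111111  (ones: 8)
  rows 64-71 [p,q,r,s=1000]: 11001100  (ones: 4)
  rows 72-79 [p,q,r,s=1001]: 11111111  (ones: 8)
  rows 80-87 [p,q,r,s=1010]: 11001100  (ones: 4)
  rows 88-95 [p,q,r,s=1011]: 00000000  (ones: 0)
  rows 96-103 [p,q,r,s=1100]: 11111111  (ones: 8)
  rows 104-111 [p,q,r,s=1101]: 11111111  (ones: 8)
  rows 112-119 [p,q,r,s=1110]: 11111111  (ones: 8)
  rows 120-127 [p,q,r,s=1111]: 00000000  (ones: 0)
Disagreements = 4+0+4+8+0+0+0+8+4+8+4+0+8+8+8+0 = 64

64


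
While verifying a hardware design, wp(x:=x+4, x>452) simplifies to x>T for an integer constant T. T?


Formula: wp(x:=E, P) = P[E/x] (substitute E for x in postcondition)
Step 1: Postcondition: x>452
Step 2: Substitute x+4 for x: x+4>452
Step 3: Solve for x: x > 452-4 = 448

448


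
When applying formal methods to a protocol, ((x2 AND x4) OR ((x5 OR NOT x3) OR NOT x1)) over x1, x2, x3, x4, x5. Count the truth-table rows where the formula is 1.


Formula: ((x2 AND x4) OR ((x5 OR NOT x3) OR NOT x1)) over 5 vars (32 rows)
Evaluate each row (x1, x2, x3, x4, x5 as bits, MSB first):
  row 0 [00000]: ((0 AND 0) OR ((0 OR NOT 0) OR NOT 0)) -> 1
  row 1 [00001]: ((0 AND 0) OR ((1 OR NOT 0) OR NOT 0)) -> 1
  row 2 [00010]: ((0 AND 1) OR ((0 OR NOT 0) OR NOT 0)) -> 1
  row 3 [00011]: ((0 AND 1) OR ((1 OR NOT 0) OR NOT 0)) -> 1
  row 4 [00100]: ((0 AND 0) OR ((0 OR NOT 1) OR NOT 0)) -> 1
  row 5 [00101]: ((0 AND 0) OR ((1 OR NOT 1) OR NOT 0)) -> 1
  row 6 [00110]: ((0 AND 1) OR ((0 OR NOT 1) OR NOT 0)) -> 1
  row 7 [00111]: ((0 AND 1) OR ((1 OR NOT 1) OR NOT 0)) -> 1
  row 8 [01000]: ((1 AND 0) OR ((0 OR NOT 0) OR NOT 0)) -> 1
  row 9 [01001]: ((1 AND 0) OR ((1 OR NOT 0) OR NOT 0)) -> 1
  row 10 [01010]: ((1 AND 1) OR ((0 OR NOT 0) OR NOT 0)) -> 1
  row 11 [01011]: ((1 AND 1) OR ((1 OR NOT 0) OR NOT 0)) -> 1
  row 12 [01100]: ((1 AND 0) OR ((0 OR NOT 1) OR NOT 0)) -> 1
  row 13 [01101]: ((1 AND 0) OR ((1 OR NOT 1) OR NOT 0)) -> 1
  row 14 [01110]: ((1 AND 1) OR ((0 OR NOT 1) OR NOT 0)) -> 1
  row 15 [01111]: ((1 AND 1) OR ((1 OR NOT 1) OR NOT 0)) -> 1
  row 16 [10000]: ((0 AND 0) OR ((0 OR NOT 0) OR NOT 1)) -> 1
  row 17 [10001]: ((0 AND 0) OR ((1 OR NOT 0) OR NOT 1)) -> 1
  row 18 [10010]: ((0 AND 1) OR ((0 OR NOT 0) OR NOT 1)) -> 1
  row 19 [10011]: ((0 AND 1) OR ((1 OR NOT 0) OR NOT 1)) -> 1
  row 20 [10100]: ((0 AND 0) OR ((0 OR NOT 1) OR NOT 1)) -> 0
  row 21 [10101]: ((0 AND 0) OR ((1 OR NOT 1) OR NOT 1)) -> 1
  row 22 [10110]: ((0 AND 1) OR ((0 OR NOT 1) OR NOT 1)) -> 0
  row 23 [10111]: ((0 AND 1) OR ((1 OR NOT 1) OR NOT 1)) -> 1
  row 24 [11000]: ((1 AND 0) OR ((0 OR NOT 0) OR NOT 1)) -> 1
  row 25 [11001]: ((1 AND 0) OR ((1 OR NOT 0) OR NOT 1)) -> 1
  row 26 [11010]: ((1 AND 1) OR ((0 OR NOT 0) OR NOT 1)) -> 1
  row 27 [11011]: ((1 AND 1) OR ((1 OR NOT 0) OR NOT 1)) -> 1
  row 28 [11100]: ((1 AND 0) OR ((0 OR NOT 1) OR NOT 1)) -> 0
  row 29 [11101]: ((1 AND 0) OR ((1 OR NOT 1) OR NOT 1)) -> 1
  row 30 [11110]: ((1 AND 1) OR ((0 OR NOT 1) OR NOT 1)) -> 1
  row 31 [11111]: ((1 AND 1) OR ((1 OR NOT 1) OR NOT 1)) -> 1
Full result column, 8 rows per line (x1,x2 fixed per line; x3,x4,x5 runs 000..111 left to right):
  rows 0-7 [x1,x2=00]: 11111111  (ones: 8)
  rows 8-15 [x1,x2=01]: 11111111  (ones: 8)
  rows 16-23 [x1,x2=10]: 11110101  (ones: 6)
  rows 24-31 [x1,x2=11]: 11110111  (ones: 7)
Count of 1-rows = 8+8+6+7 = 29

29


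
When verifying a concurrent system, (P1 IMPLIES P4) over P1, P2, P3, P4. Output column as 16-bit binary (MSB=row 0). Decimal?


Formula: (P1 IMPLIES P4) over P1, P2, P3, P4 (16 rows)
Evaluate each row (bits = P1,P2,P3,P4, MSB first):
  row 0 [0000]: (0 IMPLIES 0) -> 1
  row 1 [0001]: (0 IMPLIES 1) -> 1
  row 2 [0010]: (0 IMPLIES 0) -> 1
  row 3 [0011]: (0 IMPLIES 1) -> 1
  row 4 [0100]: (0 IMPLIES 0) -> 1
  row 5 [0101]: (0 IMPLIES 1) -> 1
  row 6 [0110]: (0 IMPLIES 0) -> 1
  row 7 [0111]: (0 IMPLIES 1) -> 1
  row 8 [1000]: (1 IMPLIES 0) -> 0
  row 9 [1001]: (1 IMPLIES 1) -> 1
  row 10 [1010]: (1 IMPLIES 0) -> 0
  row 11 [1011]: (1 IMPLIES 1) -> 1
  row 12 [1100]: (1 IMPLIES 0) -> 0
  row 13 [1101]: (1 IMPLIES 1) -> 1
  row 14 [1110]: (1 IMPLIES 0) -> 0
  row 15 [1111]: (1 IMPLIES 1) -> 1
Full result column, 4 rows per line (P1,P2 fixed per line; P3,P4 runs 00..11 left to right):
  rows 0-3 [P1,P2=00]: 1111  = hex F
  rows 4-7 [P1,P2=01]: 1111  = hex F
  rows 8-11 [P1,P2=10]: 0101  = hex 5
  rows 12-15 [P1,P2=11]: 0101  = hex 5
Output column (row 0 .. row 15) = 1111111101010101
Output column grouped in 4s = 1111 1111 0101 0101 = 0xFF55
Convert to decimal digit by digit (value = value*16 + digit):
  F -> 15
  15*16 + 15 (F) = 255
  255*16 + 5 = 4085
  4085*16 + 5 = 65365
Decimal = 65365

65365


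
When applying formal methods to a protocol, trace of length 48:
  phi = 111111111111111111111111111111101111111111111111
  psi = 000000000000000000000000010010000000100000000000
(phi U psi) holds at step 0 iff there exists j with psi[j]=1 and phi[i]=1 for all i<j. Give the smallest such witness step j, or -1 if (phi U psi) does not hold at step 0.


(phi U psi) at 0: need smallest j with psi[j]=1 and phi[i]=1 for all i in [0,j).
Scan from step 0:
  step 0: phi=1, psi=0 -> continue
  step 1: phi=1, psi=0 -> continue
  step 2: phi=1, psi=0 -> continue
  step 3: phi=1, psi=0 -> continue
  step 25: psi=1 and phi held for [0,25) -> witness found
Witness step = 25

25


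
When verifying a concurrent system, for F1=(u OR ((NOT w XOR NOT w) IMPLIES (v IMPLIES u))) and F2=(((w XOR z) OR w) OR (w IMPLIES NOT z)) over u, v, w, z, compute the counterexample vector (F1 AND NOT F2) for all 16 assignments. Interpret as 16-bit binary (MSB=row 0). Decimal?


F1 = (u OR ((NOT w XOR NOT w) IMPLIES (v IMPLIES u)))
F2 = (((w XOR z) OR w) OR (w IMPLIES NOT z))
Counterexample to F1=>F2 is where F1=1 and F2=0.
Evaluate each row (bits = u,v,w,z, MSB first):
  row 0 [0000]: F1=1 F2=1 -> F1&~F2 -> 0
  row 1 [0001]: F1=1 F2=1 -> F1&~F2 -> 0
  row 2 [0010]: F1=1 F2=1 -> F1&~F2 -> 0
  row 3 [0011]: F1=1 F2=1 -> F1&~F2 -> 0
  row 4 [0100]: F1=1 F2=1 -> F1&~F2 -> 0
  row 5 [0101]: F1=1 F2=1 -> F1&~F2 -> 0
  row 6 [0110]: F1=1 F2=1 -> F1&~F2 -> 0
  row 7 [0111]: F1=1 F2=1 -> F1&~F2 -> 0
  row 8 [1000]: F1=1 F2=1 -> F1&~F2 -> 0
  row 9 [1001]: F1=1 F2=1 -> F1&~F2 -> 0
  row 10 [1010]: F1=1 F2=1 -> F1&~F2 -> 0
  row 11 [1011]: F1=1 F2=1 -> F1&~F2 -> 0
  row 12 [1100]: F1=1 F2=1 -> F1&~F2 -> 0
  row 13 [1101]: F1=1 F2=1 -> F1&~F2 -> 0
  row 14 [1110]: F1=1 F2=1 -> F1&~F2 -> 0
  row 15 [1111]: F1=1 F2=1 -> F1&~F2 -> 0
Full result column, 4 rows per line (u,v fixed per line; w,z runs 00..11 left to right):
  rows 0-3 [u,v=00]: 0000  = hex 0
  rows 4-7 [u,v=01]: 0000  = hex 0
  rows 8-11 [u,v=10]: 0000  = hex 0
  rows 12-15 [u,v=11]: 0000  = hex 0
Counterexample vector (row 0 .. row 15) = 0000000000000000
Output column grouped in 4s = 0000 0000 0000 0000 = 0x0000
Convert to decimal digit by digit (value = value*16 + digit):
  0 -> 0
  0*16 + 0 = 0
  0*16 + 0 = 0
  0*16 + 0 = 0
Decimal = 0

0


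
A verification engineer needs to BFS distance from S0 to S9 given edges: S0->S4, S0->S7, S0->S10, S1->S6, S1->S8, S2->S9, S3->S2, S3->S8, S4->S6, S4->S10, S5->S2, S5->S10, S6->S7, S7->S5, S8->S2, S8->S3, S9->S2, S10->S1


BFS layer-by-layer from S0:
  dist 0: {S0}
  dist 1: {S4, S7, S10}
  dist 2: {S1, S5, S6}
  dist 3: {S2, S8}
  dist 4: {S3, S9}
  -> S9 reached at distance 4
Shortest path length = 4

4


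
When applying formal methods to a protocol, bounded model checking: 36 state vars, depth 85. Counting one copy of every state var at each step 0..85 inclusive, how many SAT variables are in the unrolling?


BMC unrolls to depth k, creating one copy of each state var for steps 0..k.
Step count = 85 + 1 = 86 (steps 0 through 85)
Vars per step = 36
Total = 36 * 86 = 3096

3096


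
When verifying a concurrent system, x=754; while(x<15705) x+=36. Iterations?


Step 1: x goes from 754 toward 15705 by 36; the body runs while x<15705, so iterations = ceil((bound-start)/step)
Step 2: Distance=14951
Step 3: ceil(14951/36)=416

416


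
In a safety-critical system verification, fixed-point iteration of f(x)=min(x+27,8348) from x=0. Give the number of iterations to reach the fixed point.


Step 1: x=0, cap=8348, increment=27
Step 2: x grows by 27 each step until capped at 8348; fixed point is x=8348
Step 3: iterations = ceil(8348/27) = 310

310


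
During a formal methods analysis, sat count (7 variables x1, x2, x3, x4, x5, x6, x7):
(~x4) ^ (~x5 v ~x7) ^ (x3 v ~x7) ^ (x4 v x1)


CNF with 4 clauses over 7 vars (128 assignments).
An assignment satisfies CNF iff every clause has >=1 true literal.
Check each row (bits = x1,x2,x3,x4,x5,x6,x7; clause T/F shown):
  row 0 [0000000]: clauses=TTTF -> 0
  row 1 [0000001]: clauses=TTFF -> 0
  row 2 [0000010]: clauses=TTTF -> 0
  row 3 [0000011]: clauses=TTFF -> 0
  row 4 [0000100]: clauses=TTTF -> 0
  (every remaining row is evaluated the same way; all 128 results are listed next)
Full result column, 8 rows per line (x1,x2,x3,x4 fixed per line; x5,x6,x7 runs 000..111 left to right):
  rows 0-7 [x1,x2,x3,x4=0000]: 00000000  (ones: 0)
  rows 8-15 [x1,x2,x3,x4=0001]: 00000000  (ones: 0)
  rows 16-23 [x1,x2,x3,x4=0010]: 00000000  (ones: 0)
  rows 24-31 [x1,x2,x3,x4=0011]: 00000000  (ones: 0)
  rows 32-39 [x1,x2,x3,x4=0100]: 00000000  (ones: 0)
  rows 40-47 [x1,x2,x3,x4=0101]: 00000000  (ones: 0)
  rows 48-55 [x1,x2,x3,x4=0110]: 00000000  (ones: 0)
  rows 56-63 [x1,x2,x3,x4=0111]: 00000000  (ones: 0)
  rows 64-71 [x1,x2,x3,x4=1000]: 10101010  (ones: 4)
  rows 72-79 [x1,x2,x3,x4=1001]: 00000000  (ones: 0)
  rows 80-87 [x1,x2,x3,x4=1010]: 11111010  (ones: 6)
  rows 88-95 [x1,x2,x3,x4=1011]: 00000000  (ones: 0)
  rows 96-103 [x1,x2,x3,x4=1100]: 10101010  (ones: 4)
  rows 104-111 [x1,x2,x3,x4=1101]: 00000000  (ones: 0)
  rows 112-119 [x1,x2,x3,x4=1110]: 11111010  (ones: 6)
  rows 120-127 [x1,x2,x3,x4=1111]: 00000000  (ones: 0)
Satisfying assignments = 0+0+0+0+0+0+0+0+4+0+6+0+4+0+6+0 = 20

20


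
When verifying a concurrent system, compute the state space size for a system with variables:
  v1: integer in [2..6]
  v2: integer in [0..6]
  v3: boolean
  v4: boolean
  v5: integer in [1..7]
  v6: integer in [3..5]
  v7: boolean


State space = product of domain sizes of all variables.
Domain sizes:
  v1 (integer in [2..6]): 5
  v2 (integer in [0..6]): 7
  v3 (boolean): 2
  v4 (boolean): 2
  v5 (integer in [1..7]): 7
  v6 (integer in [3..5]): 3
  v7 (boolean): 2
Product = 5 * 7 * 2 * 2 * 7 * 3 * 2 = 5880

5880


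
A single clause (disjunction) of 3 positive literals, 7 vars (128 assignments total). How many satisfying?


Step 1: Total=2^7=128
Step 2: Unsat when all 3 false: 2^4=16
Step 3: Sat=128-16=112

112


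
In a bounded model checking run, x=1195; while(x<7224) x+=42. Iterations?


Step 1: x goes from 1195 toward 7224 by 42; the body runs while x<7224, so iterations = ceil((bound-start)/step)
Step 2: Distance=6029
Step 3: ceil(6029/42)=144

144


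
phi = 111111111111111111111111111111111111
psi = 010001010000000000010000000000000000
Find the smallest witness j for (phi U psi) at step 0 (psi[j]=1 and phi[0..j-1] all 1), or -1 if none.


(phi U psi) at 0: need smallest j with psi[j]=1 and phi[i]=1 for all i in [0,j).
Scan from step 0:
  step 0: phi=1, psi=0 -> continue
  step 1: psi=1 and phi held for [0,1) -> witness found
Witness step = 1

1


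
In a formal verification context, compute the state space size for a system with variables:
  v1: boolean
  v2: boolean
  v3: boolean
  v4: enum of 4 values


State space = product of domain sizes of all variables.
Domain sizes:
  v1 (boolean): 2
  v2 (boolean): 2
  v3 (boolean): 2
  v4 (enum of 4 values): 4
Product = 2 * 2 * 2 * 4 = 32

32


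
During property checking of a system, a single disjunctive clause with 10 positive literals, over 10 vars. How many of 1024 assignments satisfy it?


Step 1: Total=2^10=1024
Step 2: Unsat when all 10 false: 2^0=1
Step 3: Sat=1024-1=1023

1023


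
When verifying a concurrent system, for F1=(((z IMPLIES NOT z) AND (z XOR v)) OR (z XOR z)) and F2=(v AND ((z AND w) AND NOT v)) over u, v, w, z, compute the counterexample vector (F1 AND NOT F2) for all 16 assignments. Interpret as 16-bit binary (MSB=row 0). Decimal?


F1 = (((z IMPLIES NOT z) AND (z XOR v)) OR (z XOR z))
F2 = (v AND ((z AND w) AND NOT v))
Counterexample to F1=>F2 is where F1=1 and F2=0.
Evaluate each row (bits = u,v,w,z, MSB first):
  row 0 [0000]: F1=0 F2=0 -> F1&~F2 -> 0
  row 1 [0001]: F1=0 F2=0 -> F1&~F2 -> 0
  row 2 [0010]: F1=0 F2=0 -> F1&~F2 -> 0
  row 3 [0011]: F1=0 F2=0 -> F1&~F2 -> 0
  row 4 [0100]: F1=1 F2=0 -> F1&~F2 -> 1
  row 5 [0101]: F1=0 F2=0 -> F1&~F2 -> 0
  row 6 [0110]: F1=1 F2=0 -> F1&~F2 -> 1
  row 7 [0111]: F1=0 F2=0 -> F1&~F2 -> 0
  row 8 [1000]: F1=0 F2=0 -> F1&~F2 -> 0
  row 9 [1001]: F1=0 F2=0 -> F1&~F2 -> 0
  row 10 [1010]: F1=0 F2=0 -> F1&~F2 -> 0
  row 11 [1011]: F1=0 F2=0 -> F1&~F2 -> 0
  row 12 [1100]: F1=1 F2=0 -> F1&~F2 -> 1
  row 13 [1101]: F1=0 F2=0 -> F1&~F2 -> 0
  row 14 [1110]: F1=1 F2=0 -> F1&~F2 -> 1
  row 15 [1111]: F1=0 F2=0 -> F1&~F2 -> 0
Full result column, 4 rows per line (u,v fixed per line; w,z runs 00..11 left to right):
  rows 0-3 [u,v=00]: 0000  = hex 0
  rows 4-7 [u,v=01]: 1010  = hex A
  rows 8-11 [u,v=10]: 0000  = hex 0
  rows 12-15 [u,v=11]: 1010  = hex A
Counterexample vector (row 0 .. row 15) = 0000101000001010
Output column grouped in 4s = 0000 1010 0000 1010 = 0x0A0A
Convert to decimal digit by digit (value = value*16 + digit):
  0 -> 0
  0*16 + 10 (A) = 10
  10*16 + 0 = 160
  160*16 + 10 (A) = 2570
Decimal = 2570

2570


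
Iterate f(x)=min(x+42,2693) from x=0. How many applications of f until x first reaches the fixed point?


Step 1: x=0, cap=2693, increment=42
Step 2: x grows by 42 each step until capped at 2693; fixed point is x=2693
Step 3: iterations = ceil(2693/42) = 65

65


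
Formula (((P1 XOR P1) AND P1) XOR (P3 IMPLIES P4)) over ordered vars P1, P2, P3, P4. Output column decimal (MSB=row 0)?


Formula: (((P1 XOR P1) AND P1) XOR (P3 IMPLIES P4)) over P1, P2, P3, P4 (16 rows)
Evaluate each row (bits = P1,P2,P3,P4, MSB first):
  row 0 [0000]: (((0 XOR 0) AND 0) XOR (0 IMPLIES 0)) -> 1
  row 1 [0001]: (((0 XOR 0) AND 0) XOR (0 IMPLIES 1)) -> 1
  row 2 [0010]: (((0 XOR 0) AND 0) XOR (1 IMPLIES 0)) -> 0
  row 3 [0011]: (((0 XOR 0) AND 0) XOR (1 IMPLIES 1)) -> 1
  row 4 [0100]: (((0 XOR 0) AND 0) XOR (0 IMPLIES 0)) -> 1
  row 5 [0101]: (((0 XOR 0) AND 0) XOR (0 IMPLIES 1)) -> 1
  row 6 [0110]: (((0 XOR 0) AND 0) XOR (1 IMPLIES 0)) -> 0
  row 7 [0111]: (((0 XOR 0) AND 0) XOR (1 IMPLIES 1)) -> 1
  row 8 [1000]: (((1 XOR 1) AND 1) XOR (0 IMPLIES 0)) -> 1
  row 9 [1001]: (((1 XOR 1) AND 1) XOR (0 IMPLIES 1)) -> 1
  row 10 [1010]: (((1 XOR 1) AND 1) XOR (1 IMPLIES 0)) -> 0
  row 11 [1011]: (((1 XOR 1) AND 1) XOR (1 IMPLIES 1)) -> 1
  row 12 [1100]: (((1 XOR 1) AND 1) XOR (0 IMPLIES 0)) -> 1
  row 13 [1101]: (((1 XOR 1) AND 1) XOR (0 IMPLIES 1)) -> 1
  row 14 [1110]: (((1 XOR 1) AND 1) XOR (1 IMPLIES 0)) -> 0
  row 15 [1111]: (((1 XOR 1) AND 1) XOR (1 IMPLIES 1)) -> 1
Full result column, 4 rows per line (P1,P2 fixed per line; P3,P4 runs 00..11 left to right):
  rows 0-3 [P1,P2=00]: 1101  = hex D
  rows 4-7 [P1,P2=01]: 1101  = hex D
  rows 8-11 [P1,P2=10]: 1101  = hex D
  rows 12-15 [P1,P2=11]: 1101  = hex D
Output column (row 0 .. row 15) = 1101110111011101
Output column grouped in 4s = 1101 1101 1101 1101 = 0xDDDD
Convert to decimal digit by digit (value = value*16 + digit):
  D -> 13
  13*16 + 13 (D) = 221
  221*16 + 13 (D) = 3549
  3549*16 + 13 (D) = 56797
Decimal = 56797

56797


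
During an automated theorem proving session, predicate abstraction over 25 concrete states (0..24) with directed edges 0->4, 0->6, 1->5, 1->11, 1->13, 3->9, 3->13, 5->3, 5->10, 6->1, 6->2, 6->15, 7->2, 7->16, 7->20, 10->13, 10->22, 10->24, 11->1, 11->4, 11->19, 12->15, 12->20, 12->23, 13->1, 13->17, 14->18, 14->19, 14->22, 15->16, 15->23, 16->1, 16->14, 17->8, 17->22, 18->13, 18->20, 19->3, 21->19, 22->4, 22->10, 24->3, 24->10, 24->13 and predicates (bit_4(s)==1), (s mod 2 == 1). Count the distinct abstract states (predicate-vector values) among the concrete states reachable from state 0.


BFS from 0:
Concrete reachable: {0, 1, 2, 3, 4, 5, 6, 8, 9, 10, 11, 13, 14, 15, 16, 17, 18, 19, 20, 22, 23, 24}
Abstract via predicates (bit_4(s)==1), (s mod 2 == 1):
  (0,0) <- {0, 2, 4, 6, 8, 10, 14}
  (0,1) <- {1, 3, 5, 9, 11, 13, 15}
  (1,0) <- {16, 18, 20, 22, 24}
  (1,1) <- {17, 19, 23}
Distinct abstract states = 4

4
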